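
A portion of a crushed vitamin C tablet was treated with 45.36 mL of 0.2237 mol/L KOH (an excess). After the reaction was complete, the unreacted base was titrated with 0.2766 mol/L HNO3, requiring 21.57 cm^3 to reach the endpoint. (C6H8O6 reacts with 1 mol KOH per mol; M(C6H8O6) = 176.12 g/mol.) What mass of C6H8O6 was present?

Total n(KOH) added = 0.2237 x 0.04536 = 0.01015 mol.
n(HNO3) used = 0.2766 x 0.02157 = 0.005966 mol, which equals the excess n(KOH).
So n(KOH) consumed by the sample = 0.01015 - 0.005966 = 0.004181 mol.
n(C6H8O6) = 0.004181 / 1 = 0.004181 mol.
mass = 0.004181 mol x 176.12 g/mol = 0.736 g.

0.736 g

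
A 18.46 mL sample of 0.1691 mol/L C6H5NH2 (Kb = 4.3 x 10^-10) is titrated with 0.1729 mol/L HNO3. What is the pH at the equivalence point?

2.85

n(C6H5NH2) = 0.1691 x 0.01846 = 0.003122 mol; V(HNO3) at equivalence = 0.003122/0.1729 = 0.01805 L.
At equivalence the base is fully converted to C6H5NH3+; total volume = 0.03651 L, so [C6H5NH3+] = 0.003122/0.03651 = 0.08549 M.
Ka(C6H5NH3+) = Kw/Kb = 1.0e-14 / 4.3 x 10^-10 = 2.33e-5.
[H^+] = sqrt(Ka x [C6H5NH3+]) = sqrt(2.33e-5 x 0.08549) = 0.00141 M.
pH = -log(0.00141) = 2.85.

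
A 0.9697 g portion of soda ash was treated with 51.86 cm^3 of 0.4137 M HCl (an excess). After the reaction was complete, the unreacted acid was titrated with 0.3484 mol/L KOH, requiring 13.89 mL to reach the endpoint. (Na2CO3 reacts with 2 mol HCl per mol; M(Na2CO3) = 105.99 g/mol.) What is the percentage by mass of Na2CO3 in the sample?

90.8%

Total n(HCl) added = 0.4137 x 0.05186 = 0.02145 mol.
n(KOH) used = 0.3484 x 0.01389 = 0.004839 mol, which equals the excess n(HCl).
So n(HCl) consumed by the sample = 0.02145 - 0.004839 = 0.01662 mol.
n(Na2CO3) = 0.01662 / 2 = 0.008308 mol.
mass Na2CO3 = 0.008308 x 105.99 = 0.8805 g, so %Na2CO3 = 0.8805/0.9697 x 100 = 90.8%.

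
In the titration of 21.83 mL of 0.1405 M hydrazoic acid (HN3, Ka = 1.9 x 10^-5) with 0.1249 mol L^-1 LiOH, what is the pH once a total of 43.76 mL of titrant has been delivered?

n(acid) = 0.1405 x 0.02183 = 0.003067 mol; n(LiOH) added = 0.1249 x 0.04376 = 0.005466 mol.
Base is in excess by 0.005466 - 0.003067 = 0.002399 mol in a total volume of 0.06559 L.
[OH^-] = 0.002399/0.06559 = 0.03657 M, so pOH = 1.44 and pH = 14.00 - 1.44 = 12.56.

12.56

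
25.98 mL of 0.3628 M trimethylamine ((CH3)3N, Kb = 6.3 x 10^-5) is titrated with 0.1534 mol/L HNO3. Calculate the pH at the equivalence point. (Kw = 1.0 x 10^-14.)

n((CH3)3N) = 0.3628 x 0.02598 = 0.009426 mol; V(HNO3) at equivalence = 0.009426/0.1534 = 0.06144 L.
At equivalence the base is fully converted to (CH3)3NH+; total volume = 0.08742 L, so [(CH3)3NH+] = 0.009426/0.08742 = 0.1078 M.
Ka((CH3)3NH+) = Kw/Kb = 1.0e-14 / 6.3 x 10^-5 = 1.59e-10.
[H^+] = sqrt(Ka x [(CH3)3NH+]) = sqrt(1.59e-10 x 0.1078) = 4.14e-6 M.
pH = -log(4.14e-6) = 5.38.

5.38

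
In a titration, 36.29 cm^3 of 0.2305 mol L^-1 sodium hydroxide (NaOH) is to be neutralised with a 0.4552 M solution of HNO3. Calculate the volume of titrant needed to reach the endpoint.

n(NaOH) = 0.2305 mol/L x 0.03629 L = 0.008365 mol.
At equivalence n(HNO3) = n(NaOH) = 0.008365 mol.
V(HNO3) = 0.008365 / 0.4552 = 0.01838 L = 18.4 mL.

18.4 mL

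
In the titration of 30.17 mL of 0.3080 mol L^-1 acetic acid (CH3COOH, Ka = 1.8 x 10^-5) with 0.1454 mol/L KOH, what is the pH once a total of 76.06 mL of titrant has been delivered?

n(acid) = 0.3080 x 0.03017 = 0.009292 mol; n(KOH) added = 0.1454 x 0.07606 = 0.01106 mol.
Base is in excess by 0.01106 - 0.009292 = 0.001767 mol in a total volume of 0.1062 L.
[OH^-] = 0.001767/0.1062 = 0.01663 M, so pOH = 1.78 and pH = 14.00 - 1.78 = 12.22.

12.22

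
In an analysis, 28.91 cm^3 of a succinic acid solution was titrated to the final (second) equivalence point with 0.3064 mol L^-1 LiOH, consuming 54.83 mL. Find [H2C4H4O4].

0.291 M

n(LiOH) = 0.3064 x 0.05483 = 0.01680 mol.
At the final (second) equivalence point, 2 mol OH^- react per mol H2C4H4O4, so n(H2C4H4O4) = 0.01680 / 2 = 0.008400 mol.
[H2C4H4O4] = 0.008400 / 0.02891 L = 0.291 M.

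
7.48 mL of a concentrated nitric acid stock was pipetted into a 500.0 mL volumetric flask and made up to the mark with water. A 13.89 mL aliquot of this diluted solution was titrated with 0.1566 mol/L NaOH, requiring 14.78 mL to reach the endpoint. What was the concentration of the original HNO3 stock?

n(NaOH) = 0.1566 x 0.01478 = 0.002315 mol.
n(HNO3) in the aliquot = 0.002315 mol.
[diluted HNO3] = 0.002315 / 0.01389 = 0.1666 M.
Dilution factor = 500.0/7.480 = 66.84, so [stock] = 0.1666 x 66.84 = 11.1 M.

11.1 M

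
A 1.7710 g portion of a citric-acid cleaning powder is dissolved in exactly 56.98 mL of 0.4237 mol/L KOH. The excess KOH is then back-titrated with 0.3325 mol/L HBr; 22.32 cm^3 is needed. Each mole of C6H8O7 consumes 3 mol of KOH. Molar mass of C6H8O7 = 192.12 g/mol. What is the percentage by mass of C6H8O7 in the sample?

60.5%

Total n(KOH) added = 0.4237 x 0.05698 = 0.02414 mol.
n(HBr) used = 0.3325 x 0.02232 = 0.007421 mol, which equals the excess n(KOH).
So n(KOH) consumed by the sample = 0.02414 - 0.007421 = 0.01672 mol.
n(C6H8O7) = 0.01672 / 3 = 0.005574 mol.
mass C6H8O7 = 0.005574 x 192.12 = 1.071 g, so %C6H8O7 = 1.071/1.7710 x 100 = 60.5%.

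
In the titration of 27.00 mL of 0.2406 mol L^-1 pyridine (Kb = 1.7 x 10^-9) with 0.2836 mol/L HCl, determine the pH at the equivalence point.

n(C5H5N) = 0.2406 x 0.02700 = 0.006496 mol; V(HCl) at equivalence = 0.006496/0.2836 = 0.02291 L.
At equivalence the base is fully converted to C5H5NH+; total volume = 0.04991 L, so [C5H5NH+] = 0.006496/0.04991 = 0.1302 M.
Ka(C5H5NH+) = Kw/Kb = 1.0e-14 / 1.7 x 10^-9 = 5.88e-6.
[H^+] = sqrt(Ka x [C5H5NH+]) = sqrt(5.88e-6 x 0.1302) = 0.000875 M.
pH = -log(0.000875) = 3.06.

3.06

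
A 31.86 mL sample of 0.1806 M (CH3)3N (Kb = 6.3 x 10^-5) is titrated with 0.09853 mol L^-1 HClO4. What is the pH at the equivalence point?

5.50

n((CH3)3N) = 0.1806 x 0.03186 = 0.005754 mol; V(HClO4) at equivalence = 0.005754/0.09853 = 0.05840 L.
At equivalence the base is fully converted to (CH3)3NH+; total volume = 0.09026 L, so [(CH3)3NH+] = 0.005754/0.09026 = 0.06375 M.
Ka((CH3)3NH+) = Kw/Kb = 1.0e-14 / 6.3 x 10^-5 = 1.59e-10.
[H^+] = sqrt(Ka x [(CH3)3NH+]) = sqrt(1.59e-10 x 0.06375) = 3.18e-6 M.
pH = -log(3.18e-6) = 5.50.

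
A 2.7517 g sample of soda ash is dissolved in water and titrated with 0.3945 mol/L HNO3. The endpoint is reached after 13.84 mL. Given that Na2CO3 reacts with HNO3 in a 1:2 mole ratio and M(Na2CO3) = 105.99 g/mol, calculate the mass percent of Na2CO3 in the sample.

n(HNO3) = 0.3945 x 0.01384 = 0.005460 mol.
n(Na2CO3) = 0.005460 / 2 = 0.002730 mol.
mass of Na2CO3 = 0.002730 x 105.99 = 0.2893 g.
% purity = 0.2893 / 2.7517 x 100 = 10.5%.

10.5%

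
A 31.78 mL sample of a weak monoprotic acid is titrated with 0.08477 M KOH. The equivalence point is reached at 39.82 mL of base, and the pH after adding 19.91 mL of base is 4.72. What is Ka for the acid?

1.9 x 10^-5

19.91 mL is half of the equivalence volume, so this is the half-equivalence point where [HA] = [A^-].
At half-equivalence pH = pKa, so pKa = 4.72.
Ka = 10^(-4.72) = 1.9 x 10^-5.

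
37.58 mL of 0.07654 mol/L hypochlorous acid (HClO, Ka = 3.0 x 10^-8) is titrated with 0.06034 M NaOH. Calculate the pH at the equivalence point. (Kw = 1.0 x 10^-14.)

n(HClO) = 0.07654 x 0.03758 = 0.002876 mol; V(NaOH) at equivalence = 0.002876/0.06034 = 0.04767 L.
At equivalence all the acid is converted to ClO-; total volume = 0.03758 + 0.04767 = 0.08525 L, so [ClO-] = 0.002876/0.08525 = 0.03374 M.
Kb = Kw/Ka = 1.0e-14 / 3.0 x 10^-8 = 3.33e-7.
[OH^-] = sqrt(Kb x [ClO-]) = sqrt(3.33e-7 x 0.03374) = 0.000106 M.
pOH = 3.97, so pH = 14.00 - 3.97 = 10.03.

10.03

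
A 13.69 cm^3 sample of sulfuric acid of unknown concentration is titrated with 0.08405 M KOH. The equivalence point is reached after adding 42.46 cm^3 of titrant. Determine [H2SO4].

n(KOH) delivered = 0.08405 x 0.04246 = 0.003569 mol.
The reaction is 1 H2SO4 + 2 KOH, so n(H2SO4) = 0.003569 x 1/2 = 0.001784 mol.
[H2SO4] = 0.001784 mol / 0.01369 L = 0.130 M.

0.130 M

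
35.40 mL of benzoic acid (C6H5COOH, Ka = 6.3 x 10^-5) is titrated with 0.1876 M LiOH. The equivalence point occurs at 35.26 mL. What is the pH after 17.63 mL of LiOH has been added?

4.20

17.63 mL is exactly half the equivalence volume (35.26/2), i.e. the half-equivalence point.
There, n(HA) = n(A^-), so pH = pKa = -log(6.3 x 10^-5) = 4.20.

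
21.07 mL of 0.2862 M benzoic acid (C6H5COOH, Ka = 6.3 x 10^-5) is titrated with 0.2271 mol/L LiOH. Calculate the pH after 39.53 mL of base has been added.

12.69

n(acid) = 0.2862 x 0.02107 = 0.006030 mol; n(LiOH) added = 0.2271 x 0.03953 = 0.008977 mol.
Base is in excess by 0.008977 - 0.006030 = 0.002947 mol in a total volume of 0.06060 L.
[OH^-] = 0.002947/0.06060 = 0.04863 M, so pOH = 1.31 and pH = 14.00 - 1.31 = 12.69.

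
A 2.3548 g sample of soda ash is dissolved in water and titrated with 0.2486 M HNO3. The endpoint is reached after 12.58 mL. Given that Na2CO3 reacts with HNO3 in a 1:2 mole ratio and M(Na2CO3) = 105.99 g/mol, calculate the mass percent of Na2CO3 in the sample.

n(HNO3) = 0.2486 x 0.01258 = 0.003127 mol.
n(Na2CO3) = 0.003127 / 2 = 0.001564 mol.
mass of Na2CO3 = 0.001564 x 105.99 = 0.1657 g.
% purity = 0.1657 / 2.3548 x 100 = 7.04%.

7.04%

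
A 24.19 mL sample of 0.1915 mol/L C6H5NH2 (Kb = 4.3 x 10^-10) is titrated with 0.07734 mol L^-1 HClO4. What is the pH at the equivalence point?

2.95

n(C6H5NH2) = 0.1915 x 0.02419 = 0.004632 mol; V(HClO4) at equivalence = 0.004632/0.07734 = 0.05990 L.
At equivalence the base is fully converted to C6H5NH3+; total volume = 0.08409 L, so [C6H5NH3+] = 0.004632/0.08409 = 0.05509 M.
Ka(C6H5NH3+) = Kw/Kb = 1.0e-14 / 4.3 x 10^-10 = 2.33e-5.
[H^+] = sqrt(Ka x [C6H5NH3+]) = sqrt(2.33e-5 x 0.05509) = 0.00113 M.
pH = -log(0.00113) = 2.95.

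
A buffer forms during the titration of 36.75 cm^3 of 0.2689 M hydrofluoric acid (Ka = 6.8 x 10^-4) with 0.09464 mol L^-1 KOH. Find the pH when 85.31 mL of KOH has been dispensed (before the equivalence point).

3.82

Initial n(HF) = 0.2689 x 0.03675 = 0.009882 mol.
n(KOH) added = 0.09464 x 0.08531 = 0.008074 mol, converting that many moles of HF to F-.
Remaining n(HF) = 0.001808 mol; n(F-) = 0.008074 mol.
By Henderson-Hasselbalch, pH = pKa + log([A^-]/[HA]) = 3.17 + log(0.008074/0.001808) = 3.17 + (+0.65) = 3.82.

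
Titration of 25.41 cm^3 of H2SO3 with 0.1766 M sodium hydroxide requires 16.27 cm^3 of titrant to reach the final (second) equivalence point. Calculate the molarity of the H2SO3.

n(NaOH) = 0.1766 x 0.01627 = 0.002873 mol.
At the final (second) equivalence point, 2 mol OH^- react per mol H2SO3, so n(H2SO3) = 0.002873 / 2 = 0.001437 mol.
[H2SO3] = 0.001437 / 0.02541 L = 0.0565 M.

0.0565 M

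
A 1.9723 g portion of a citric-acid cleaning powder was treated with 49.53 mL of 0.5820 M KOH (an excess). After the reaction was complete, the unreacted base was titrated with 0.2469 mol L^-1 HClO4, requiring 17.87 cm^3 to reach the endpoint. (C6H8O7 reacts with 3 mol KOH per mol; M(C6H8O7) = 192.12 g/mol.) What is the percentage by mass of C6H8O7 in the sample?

79.3%

Total n(KOH) added = 0.5820 x 0.04953 = 0.02883 mol.
n(HClO4) used = 0.2469 x 0.01787 = 0.004412 mol, which equals the excess n(KOH).
So n(KOH) consumed by the sample = 0.02883 - 0.004412 = 0.02441 mol.
n(C6H8O7) = 0.02441 / 3 = 0.008138 mol.
mass C6H8O7 = 0.008138 x 192.12 = 1.563 g, so %C6H8O7 = 1.563/1.9723 x 100 = 79.3%.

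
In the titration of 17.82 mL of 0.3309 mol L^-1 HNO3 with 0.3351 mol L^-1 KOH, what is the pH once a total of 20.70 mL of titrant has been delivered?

12.43

n(acid) = 0.3309 x 0.01782 = 0.005897 mol; n(KOH) added = 0.3351 x 0.02070 = 0.006937 mol.
Base is in excess by 0.006937 - 0.005897 = 0.001040 mol in a total volume of 0.03852 L.
[OH^-] = 0.001040/0.03852 = 0.02700 M, so pOH = 1.57 and pH = 14.00 - 1.57 = 12.43.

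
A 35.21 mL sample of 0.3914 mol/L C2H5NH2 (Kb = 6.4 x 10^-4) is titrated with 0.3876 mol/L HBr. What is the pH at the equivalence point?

5.76

n(C2H5NH2) = 0.3914 x 0.03521 = 0.01378 mol; V(HBr) at equivalence = 0.01378/0.3876 = 0.03556 L.
At equivalence the base is fully converted to C2H5NH3+; total volume = 0.07077 L, so [C2H5NH3+] = 0.01378/0.07077 = 0.1947 M.
Ka(C2H5NH3+) = Kw/Kb = 1.0e-14 / 6.4 x 10^-4 = 1.56e-11.
[H^+] = sqrt(Ka x [C2H5NH3+]) = sqrt(1.56e-11 x 0.1947) = 1.74e-6 M.
pH = -log(1.74e-6) = 5.76.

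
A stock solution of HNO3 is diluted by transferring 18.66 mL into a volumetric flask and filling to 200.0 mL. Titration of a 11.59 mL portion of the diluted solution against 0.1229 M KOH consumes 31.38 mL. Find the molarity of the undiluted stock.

n(KOH) = 0.1229 x 0.03138 = 0.003857 mol.
n(HNO3) in the aliquot = 0.003857 mol.
[diluted HNO3] = 0.003857 / 0.01159 = 0.3328 M.
Dilution factor = 200.0/18.66 = 10.72, so [stock] = 0.3328 x 10.72 = 3.57 M.

3.57 M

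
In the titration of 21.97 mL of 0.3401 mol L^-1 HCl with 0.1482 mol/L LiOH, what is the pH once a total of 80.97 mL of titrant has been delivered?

n(acid) = 0.3401 x 0.02197 = 0.007472 mol; n(LiOH) added = 0.1482 x 0.08097 = 0.01200 mol.
Base is in excess by 0.01200 - 0.007472 = 0.004528 mol in a total volume of 0.1029 L.
[OH^-] = 0.004528/0.1029 = 0.04398 M, so pOH = 1.36 and pH = 14.00 - 1.36 = 12.64.

12.64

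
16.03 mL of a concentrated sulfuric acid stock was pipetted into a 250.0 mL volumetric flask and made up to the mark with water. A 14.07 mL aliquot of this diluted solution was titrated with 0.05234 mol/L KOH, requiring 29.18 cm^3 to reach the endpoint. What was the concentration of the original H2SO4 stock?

n(KOH) = 0.05234 x 0.02918 = 0.001527 mol.
n(H2SO4) in the aliquot = 0.001527 x 1/2 = 0.0007636 mol.
[diluted H2SO4] = 0.0007636 / 0.01407 = 0.05427 M.
Dilution factor = 250.0/16.03 = 15.60, so [stock] = 0.05427 x 15.60 = 0.846 M.

0.846 M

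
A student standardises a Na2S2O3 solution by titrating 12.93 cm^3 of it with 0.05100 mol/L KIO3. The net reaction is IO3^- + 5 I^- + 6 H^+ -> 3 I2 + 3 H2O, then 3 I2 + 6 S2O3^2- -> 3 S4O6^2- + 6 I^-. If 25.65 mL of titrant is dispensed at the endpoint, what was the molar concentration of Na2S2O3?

n(KIO3) = 0.05100 x 0.02565 = 0.001308 mol.
From the balanced equation, 1 mol KIO3 reacts with 6 mol Na2S2O3, so n(Na2S2O3) = 0.001308 x 6/1 = 0.007849 mol.
[Na2S2O3] = 0.007849 / 0.01293 L = 0.607 M.

0.607 M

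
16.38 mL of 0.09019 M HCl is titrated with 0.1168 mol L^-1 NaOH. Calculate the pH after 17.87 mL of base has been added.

n(acid) = 0.09019 x 0.01638 = 0.001477 mol; n(NaOH) added = 0.1168 x 0.01787 = 0.002087 mol.
Base is in excess by 0.002087 - 0.001477 = 0.0006099 mol in a total volume of 0.03425 L.
[OH^-] = 0.0006099/0.03425 = 0.01781 M, so pOH = 1.75 and pH = 14.00 - 1.75 = 12.25.

12.25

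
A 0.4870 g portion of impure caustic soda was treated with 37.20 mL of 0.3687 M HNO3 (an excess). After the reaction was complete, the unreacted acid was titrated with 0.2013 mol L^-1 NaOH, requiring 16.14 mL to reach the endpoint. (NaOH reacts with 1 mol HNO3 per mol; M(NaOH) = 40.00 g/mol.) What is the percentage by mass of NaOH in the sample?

Total n(HNO3) added = 0.3687 x 0.03720 = 0.01372 mol.
n(NaOH) used = 0.2013 x 0.01614 = 0.003249 mol, which equals the excess n(HNO3).
So n(HNO3) consumed by the sample = 0.01372 - 0.003249 = 0.01047 mol.
n(NaOH) = 0.01047 / 1 = 0.01047 mol.
mass NaOH = 0.01047 x 40.00 = 0.4187 g, so %NaOH = 0.4187/0.4870 x 100 = 86.0%.

86.0%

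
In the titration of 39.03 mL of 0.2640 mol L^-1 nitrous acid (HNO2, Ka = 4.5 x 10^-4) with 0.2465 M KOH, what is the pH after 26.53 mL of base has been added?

3.59

Initial n(HNO2) = 0.2640 x 0.03903 = 0.01030 mol.
n(KOH) added = 0.2465 x 0.02653 = 0.006540 mol, converting that many moles of HNO2 to NO2-.
Remaining n(HNO2) = 0.003764 mol; n(NO2-) = 0.006540 mol.
By Henderson-Hasselbalch, pH = pKa + log([A^-]/[HA]) = 3.35 + log(0.006540/0.003764) = 3.35 + (+0.24) = 3.59.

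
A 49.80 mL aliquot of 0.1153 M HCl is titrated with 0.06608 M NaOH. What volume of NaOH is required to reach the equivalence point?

n(HCl) = 0.1153 mol/L x 0.04980 L = 0.005742 mol.
At equivalence n(NaOH) = n(HCl) = 0.005742 mol.
V(NaOH) = 0.005742 / 0.06608 = 0.08689 L = 86.9 mL.

86.9 mL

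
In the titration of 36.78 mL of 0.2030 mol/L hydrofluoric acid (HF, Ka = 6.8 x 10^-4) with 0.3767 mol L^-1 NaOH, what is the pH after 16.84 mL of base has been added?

Initial n(HF) = 0.2030 x 0.03678 = 0.007466 mol.
n(NaOH) added = 0.3767 x 0.01684 = 0.006344 mol, converting that many moles of HF to F-.
Remaining n(HF) = 0.001123 mol; n(F-) = 0.006344 mol.
By Henderson-Hasselbalch, pH = pKa + log([A^-]/[HA]) = 3.17 + log(0.006344/0.001123) = 3.17 + (+0.75) = 3.92.

3.92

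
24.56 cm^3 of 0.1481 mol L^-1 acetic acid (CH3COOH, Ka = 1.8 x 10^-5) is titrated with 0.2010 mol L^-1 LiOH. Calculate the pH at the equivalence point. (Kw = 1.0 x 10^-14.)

8.84

n(CH3COOH) = 0.1481 x 0.02456 = 0.003637 mol; V(LiOH) at equivalence = 0.003637/0.2010 = 0.01810 L.
At equivalence all the acid is converted to CH3COO-; total volume = 0.02456 + 0.01810 = 0.04266 L, so [CH3COO-] = 0.003637/0.04266 = 0.08527 M.
Kb = Kw/Ka = 1.0e-14 / 1.8 x 10^-5 = 5.56e-10.
[OH^-] = sqrt(Kb x [CH3COO-]) = sqrt(5.56e-10 x 0.08527) = 6.88e-6 M.
pOH = 5.16, so pH = 14.00 - 5.16 = 8.84.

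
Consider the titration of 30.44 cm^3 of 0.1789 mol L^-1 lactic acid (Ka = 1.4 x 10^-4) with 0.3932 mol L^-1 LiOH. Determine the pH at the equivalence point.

n(HC3H5O3) = 0.1789 x 0.03044 = 0.005446 mol; V(LiOH) at equivalence = 0.005446/0.3932 = 0.01385 L.
At equivalence all the acid is converted to C3H5O3-; total volume = 0.03044 + 0.01385 = 0.04429 L, so [C3H5O3-] = 0.005446/0.04429 = 0.1230 M.
Kb = Kw/Ka = 1.0e-14 / 1.4 x 10^-4 = 7.14e-11.
[OH^-] = sqrt(Kb x [C3H5O3-]) = sqrt(7.14e-11 x 0.1230) = 2.96e-6 M.
pOH = 5.53, so pH = 14.00 - 5.53 = 8.47.

8.47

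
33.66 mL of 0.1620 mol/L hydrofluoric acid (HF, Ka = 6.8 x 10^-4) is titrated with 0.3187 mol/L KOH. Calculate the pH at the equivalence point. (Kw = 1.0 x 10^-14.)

8.10

n(HF) = 0.1620 x 0.03366 = 0.005453 mol; V(KOH) at equivalence = 0.005453/0.3187 = 0.01711 L.
At equivalence all the acid is converted to F-; total volume = 0.03366 + 0.01711 = 0.05077 L, so [F-] = 0.005453/0.05077 = 0.1074 M.
Kb = Kw/Ka = 1.0e-14 / 6.8 x 10^-4 = 1.47e-11.
[OH^-] = sqrt(Kb x [F-]) = sqrt(1.47e-11 x 0.1074) = 1.26e-6 M.
pOH = 5.90, so pH = 14.00 - 5.90 = 8.10.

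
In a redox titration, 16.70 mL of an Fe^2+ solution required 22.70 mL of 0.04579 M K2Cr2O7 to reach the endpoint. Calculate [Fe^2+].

n(K2Cr2O7) = 0.04579 x 0.02270 = 0.001039 mol.
From the balanced equation, 1 mol K2Cr2O7 reacts with 6 mol Fe^2+, so n(Fe^2+) = 0.001039 x 6/1 = 0.006237 mol.
[Fe^2+] = 0.006237 / 0.01670 L = 0.373 M.

0.373 M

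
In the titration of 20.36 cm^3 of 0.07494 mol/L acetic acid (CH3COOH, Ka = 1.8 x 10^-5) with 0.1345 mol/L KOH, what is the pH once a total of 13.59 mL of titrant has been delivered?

11.95

n(acid) = 0.07494 x 0.02036 = 0.001526 mol; n(KOH) added = 0.1345 x 0.01359 = 0.001828 mol.
Base is in excess by 0.001828 - 0.001526 = 0.0003021 mol in a total volume of 0.03395 L.
[OH^-] = 0.0003021/0.03395 = 0.008898 M, so pOH = 2.05 and pH = 14.00 - 2.05 = 11.95.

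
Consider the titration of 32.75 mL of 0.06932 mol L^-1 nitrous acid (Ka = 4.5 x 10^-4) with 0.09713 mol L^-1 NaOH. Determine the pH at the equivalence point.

n(HNO2) = 0.06932 x 0.03275 = 0.002270 mol; V(NaOH) at equivalence = 0.002270/0.09713 = 0.02337 L.
At equivalence all the acid is converted to NO2-; total volume = 0.03275 + 0.02337 = 0.05612 L, so [NO2-] = 0.002270/0.05612 = 0.04045 M.
Kb = Kw/Ka = 1.0e-14 / 4.5 x 10^-4 = 2.22e-11.
[OH^-] = sqrt(Kb x [NO2-]) = sqrt(2.22e-11 x 0.04045) = 9.48e-7 M.
pOH = 6.02, so pH = 14.00 - 6.02 = 7.98.

7.98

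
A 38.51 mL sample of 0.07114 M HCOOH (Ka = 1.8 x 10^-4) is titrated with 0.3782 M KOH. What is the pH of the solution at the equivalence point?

8.26

n(HCOOH) = 0.07114 x 0.03851 = 0.002740 mol; V(KOH) at equivalence = 0.002740/0.3782 = 0.007244 L.
At equivalence all the acid is converted to HCOO-; total volume = 0.03851 + 0.007244 = 0.04575 L, so [HCOO-] = 0.002740/0.04575 = 0.05988 M.
Kb = Kw/Ka = 1.0e-14 / 1.8 x 10^-4 = 5.56e-11.
[OH^-] = sqrt(Kb x [HCOO-]) = sqrt(5.56e-11 x 0.05988) = 1.82e-6 M.
pOH = 5.74, so pH = 14.00 - 5.74 = 8.26.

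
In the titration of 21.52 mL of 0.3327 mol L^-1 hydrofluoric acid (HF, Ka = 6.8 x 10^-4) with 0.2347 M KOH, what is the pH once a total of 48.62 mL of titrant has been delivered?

12.78

n(acid) = 0.3327 x 0.02152 = 0.007160 mol; n(KOH) added = 0.2347 x 0.04862 = 0.01141 mol.
Base is in excess by 0.01141 - 0.007160 = 0.004251 mol in a total volume of 0.07014 L.
[OH^-] = 0.004251/0.07014 = 0.06061 M, so pOH = 1.22 and pH = 14.00 - 1.22 = 12.78.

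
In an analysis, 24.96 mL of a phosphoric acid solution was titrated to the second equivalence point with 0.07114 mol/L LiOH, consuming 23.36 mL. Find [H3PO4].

0.0333 M

n(LiOH) = 0.07114 x 0.02336 = 0.001662 mol.
At the second equivalence point, 2 mol OH^- react per mol H3PO4, so n(H3PO4) = 0.001662 / 2 = 0.0008309 mol.
[H3PO4] = 0.0008309 / 0.02496 L = 0.0333 M.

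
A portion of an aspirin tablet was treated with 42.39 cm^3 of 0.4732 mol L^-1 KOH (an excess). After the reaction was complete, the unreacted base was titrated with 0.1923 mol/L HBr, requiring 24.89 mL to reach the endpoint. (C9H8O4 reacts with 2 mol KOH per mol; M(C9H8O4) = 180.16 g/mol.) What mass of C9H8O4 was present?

Total n(KOH) added = 0.4732 x 0.04239 = 0.02006 mol.
n(HBr) used = 0.1923 x 0.02489 = 0.004786 mol, which equals the excess n(KOH).
So n(KOH) consumed by the sample = 0.02006 - 0.004786 = 0.01527 mol.
n(C9H8O4) = 0.01527 / 2 = 0.007636 mol.
mass = 0.007636 mol x 180.16 g/mol = 1.38 g.

1.38 g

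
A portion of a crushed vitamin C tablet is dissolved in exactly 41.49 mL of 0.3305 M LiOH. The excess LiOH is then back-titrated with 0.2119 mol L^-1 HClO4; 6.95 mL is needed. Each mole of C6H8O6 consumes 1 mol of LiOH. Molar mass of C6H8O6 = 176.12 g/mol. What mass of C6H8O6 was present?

2.16 g

Total n(LiOH) added = 0.3305 x 0.04149 = 0.01371 mol.
n(HClO4) used = 0.2119 x 0.006950 = 0.001473 mol, which equals the excess n(LiOH).
So n(LiOH) consumed by the sample = 0.01371 - 0.001473 = 0.01224 mol.
n(C6H8O6) = 0.01224 / 1 = 0.01224 mol.
mass = 0.01224 mol x 176.12 g/mol = 2.16 g.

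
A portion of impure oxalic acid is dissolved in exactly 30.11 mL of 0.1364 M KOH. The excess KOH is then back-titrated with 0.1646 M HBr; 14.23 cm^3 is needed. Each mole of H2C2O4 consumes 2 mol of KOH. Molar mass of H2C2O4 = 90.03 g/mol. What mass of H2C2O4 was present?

Total n(KOH) added = 0.1364 x 0.03011 = 0.004107 mol.
n(HBr) used = 0.1646 x 0.01423 = 0.002342 mol, which equals the excess n(KOH).
So n(KOH) consumed by the sample = 0.004107 - 0.002342 = 0.001765 mol.
n(H2C2O4) = 0.001765 / 2 = 0.0008824 mol.
mass = 0.0008824 mol x 90.03 g/mol = 0.0794 g.

0.0794 g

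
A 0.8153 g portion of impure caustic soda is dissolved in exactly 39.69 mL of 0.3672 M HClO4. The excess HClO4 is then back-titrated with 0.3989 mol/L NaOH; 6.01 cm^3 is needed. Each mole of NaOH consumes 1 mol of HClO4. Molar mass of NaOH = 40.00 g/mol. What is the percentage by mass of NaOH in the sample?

59.7%

Total n(HClO4) added = 0.3672 x 0.03969 = 0.01457 mol.
n(NaOH) used = 0.3989 x 0.006010 = 0.002397 mol, which equals the excess n(HClO4).
So n(HClO4) consumed by the sample = 0.01457 - 0.002397 = 0.01218 mol.
n(NaOH) = 0.01218 / 1 = 0.01218 mol.
mass NaOH = 0.01218 x 40.00 = 0.4871 g, so %NaOH = 0.4871/0.8153 x 100 = 59.7%.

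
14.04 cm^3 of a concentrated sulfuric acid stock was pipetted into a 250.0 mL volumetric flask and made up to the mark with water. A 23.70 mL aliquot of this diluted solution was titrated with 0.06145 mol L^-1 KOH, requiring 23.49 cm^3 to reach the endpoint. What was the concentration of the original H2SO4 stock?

0.542 M

n(KOH) = 0.06145 x 0.02349 = 0.001443 mol.
n(H2SO4) in the aliquot = 0.001443 x 1/2 = 0.0007217 mol.
[diluted H2SO4] = 0.0007217 / 0.02370 = 0.03045 M.
Dilution factor = 250.0/14.04 = 17.81, so [stock] = 0.03045 x 17.81 = 0.542 M.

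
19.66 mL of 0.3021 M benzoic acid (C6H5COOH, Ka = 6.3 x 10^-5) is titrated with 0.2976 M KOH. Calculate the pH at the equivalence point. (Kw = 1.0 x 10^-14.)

n(C6H5COOH) = 0.3021 x 0.01966 = 0.005939 mol; V(KOH) at equivalence = 0.005939/0.2976 = 0.01996 L.
At equivalence all the acid is converted to C6H5COO-; total volume = 0.01966 + 0.01996 = 0.03962 L, so [C6H5COO-] = 0.005939/0.03962 = 0.1499 M.
Kb = Kw/Ka = 1.0e-14 / 6.3 x 10^-5 = 1.59e-10.
[OH^-] = sqrt(Kb x [C6H5COO-]) = sqrt(1.59e-10 x 0.1499) = 4.88e-6 M.
pOH = 5.31, so pH = 14.00 - 5.31 = 8.69.

8.69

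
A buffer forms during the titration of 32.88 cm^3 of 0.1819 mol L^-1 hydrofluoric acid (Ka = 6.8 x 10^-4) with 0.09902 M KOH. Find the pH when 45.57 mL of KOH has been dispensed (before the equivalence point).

Initial n(HF) = 0.1819 x 0.03288 = 0.005981 mol.
n(KOH) added = 0.09902 x 0.04557 = 0.004512 mol, converting that many moles of HF to F-.
Remaining n(HF) = 0.001469 mol; n(F-) = 0.004512 mol.
By Henderson-Hasselbalch, pH = pKa + log([A^-]/[HA]) = 3.17 + log(0.004512/0.001469) = 3.17 + (+0.49) = 3.66.

3.66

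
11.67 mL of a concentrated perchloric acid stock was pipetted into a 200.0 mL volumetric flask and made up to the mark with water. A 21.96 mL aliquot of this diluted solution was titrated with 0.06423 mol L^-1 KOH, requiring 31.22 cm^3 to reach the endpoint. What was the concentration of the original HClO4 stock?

n(KOH) = 0.06423 x 0.03122 = 0.002005 mol.
n(HClO4) in the aliquot = 0.002005 mol.
[diluted HClO4] = 0.002005 / 0.02196 = 0.09131 M.
Dilution factor = 200.0/11.67 = 17.14, so [stock] = 0.09131 x 17.14 = 1.56 M.

1.56 M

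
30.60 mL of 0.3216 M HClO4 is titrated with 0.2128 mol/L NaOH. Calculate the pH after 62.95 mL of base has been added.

12.58

n(acid) = 0.3216 x 0.03060 = 0.009841 mol; n(NaOH) added = 0.2128 x 0.06295 = 0.01340 mol.
Base is in excess by 0.01340 - 0.009841 = 0.003555 mol in a total volume of 0.09355 L.
[OH^-] = 0.003555/0.09355 = 0.03800 M, so pOH = 1.42 and pH = 14.00 - 1.42 = 12.58.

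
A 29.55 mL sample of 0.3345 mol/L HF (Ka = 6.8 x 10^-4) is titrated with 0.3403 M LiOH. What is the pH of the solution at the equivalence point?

n(HF) = 0.3345 x 0.02955 = 0.009884 mol; V(LiOH) at equivalence = 0.009884/0.3403 = 0.02905 L.
At equivalence all the acid is converted to F-; total volume = 0.02955 + 0.02905 = 0.05860 L, so [F-] = 0.009884/0.05860 = 0.1687 M.
Kb = Kw/Ka = 1.0e-14 / 6.8 x 10^-4 = 1.47e-11.
[OH^-] = sqrt(Kb x [F-]) = sqrt(1.47e-11 x 0.1687) = 1.58e-6 M.
pOH = 5.80, so pH = 14.00 - 5.80 = 8.20.

8.20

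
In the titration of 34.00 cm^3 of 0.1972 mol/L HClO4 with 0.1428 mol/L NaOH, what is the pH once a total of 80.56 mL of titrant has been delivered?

12.62

n(acid) = 0.1972 x 0.03400 = 0.006705 mol; n(NaOH) added = 0.1428 x 0.08056 = 0.01150 mol.
Base is in excess by 0.01150 - 0.006705 = 0.004799 mol in a total volume of 0.1146 L.
[OH^-] = 0.004799/0.1146 = 0.04189 M, so pOH = 1.38 and pH = 14.00 - 1.38 = 12.62.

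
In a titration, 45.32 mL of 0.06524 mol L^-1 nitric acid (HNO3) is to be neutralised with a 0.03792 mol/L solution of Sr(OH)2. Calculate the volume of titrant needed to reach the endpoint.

n(HNO3) = 0.06524 mol/L x 0.04532 L = 0.002957 mol.
The neutralisation is 2 HNO3 : 1 Sr(OH)2, so n(Sr(OH)2) = 0.002957 x 1/2 = 0.001478 mol.
V(Sr(OH)2) = 0.001478 / 0.03792 = 0.03899 L = 39.0 mL.

39.0 mL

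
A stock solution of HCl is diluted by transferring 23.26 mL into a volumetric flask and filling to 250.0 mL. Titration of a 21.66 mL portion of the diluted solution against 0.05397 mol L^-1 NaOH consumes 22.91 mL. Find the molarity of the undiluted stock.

n(NaOH) = 0.05397 x 0.02291 = 0.001236 mol.
n(HCl) in the aliquot = 0.001236 mol.
[diluted HCl] = 0.001236 / 0.02166 = 0.05708 M.
Dilution factor = 250.0/23.26 = 10.75, so [stock] = 0.05708 x 10.75 = 0.614 M.

0.614 M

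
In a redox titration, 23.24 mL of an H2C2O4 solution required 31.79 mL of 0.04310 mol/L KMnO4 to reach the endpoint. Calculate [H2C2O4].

0.147 M

n(KMnO4) = 0.04310 x 0.03179 = 0.001370 mol.
From the balanced equation, 2 mol KMnO4 reacts with 5 mol H2C2O4, so n(H2C2O4) = 0.001370 x 5/2 = 0.003425 mol.
[H2C2O4] = 0.003425 / 0.02324 L = 0.147 M.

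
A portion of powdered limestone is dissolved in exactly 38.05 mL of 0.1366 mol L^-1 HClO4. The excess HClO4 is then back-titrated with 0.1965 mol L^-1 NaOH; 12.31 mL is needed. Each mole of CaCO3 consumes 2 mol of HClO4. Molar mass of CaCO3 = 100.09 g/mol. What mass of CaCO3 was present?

Total n(HClO4) added = 0.1366 x 0.03805 = 0.005198 mol.
n(NaOH) used = 0.1965 x 0.01231 = 0.002419 mol, which equals the excess n(HClO4).
So n(HClO4) consumed by the sample = 0.005198 - 0.002419 = 0.002779 mol.
n(CaCO3) = 0.002779 / 2 = 0.001389 mol.
mass = 0.001389 mol x 100.09 g/mol = 0.139 g.

0.139 g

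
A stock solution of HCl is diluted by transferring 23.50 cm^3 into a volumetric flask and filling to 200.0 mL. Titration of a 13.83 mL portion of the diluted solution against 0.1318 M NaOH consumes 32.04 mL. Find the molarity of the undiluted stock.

2.60 M

n(NaOH) = 0.1318 x 0.03204 = 0.004223 mol.
n(HCl) in the aliquot = 0.004223 mol.
[diluted HCl] = 0.004223 / 0.01383 = 0.3053 M.
Dilution factor = 200.0/23.50 = 8.511, so [stock] = 0.3053 x 8.511 = 2.60 M.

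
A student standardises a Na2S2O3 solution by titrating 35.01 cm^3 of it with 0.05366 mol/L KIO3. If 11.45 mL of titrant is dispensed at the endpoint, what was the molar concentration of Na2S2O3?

n(KIO3) = 0.05366 x 0.01145 = 0.0006144 mol.
From the balanced equation, 1 mol KIO3 reacts with 6 mol Na2S2O3, so n(Na2S2O3) = 0.0006144 x 6/1 = 0.003686 mol.
[Na2S2O3] = 0.003686 / 0.03501 L = 0.105 M.

0.105 M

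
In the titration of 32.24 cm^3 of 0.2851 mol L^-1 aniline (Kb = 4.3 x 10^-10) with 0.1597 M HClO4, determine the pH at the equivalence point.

2.81

n(C6H5NH2) = 0.2851 x 0.03224 = 0.009192 mol; V(HClO4) at equivalence = 0.009192/0.1597 = 0.05756 L.
At equivalence the base is fully converted to C6H5NH3+; total volume = 0.08980 L, so [C6H5NH3+] = 0.009192/0.08980 = 0.1024 M.
Ka(C6H5NH3+) = Kw/Kb = 1.0e-14 / 4.3 x 10^-10 = 2.33e-5.
[H^+] = sqrt(Ka x [C6H5NH3+]) = sqrt(2.33e-5 x 0.1024) = 0.00154 M.
pH = -log(0.00154) = 2.81.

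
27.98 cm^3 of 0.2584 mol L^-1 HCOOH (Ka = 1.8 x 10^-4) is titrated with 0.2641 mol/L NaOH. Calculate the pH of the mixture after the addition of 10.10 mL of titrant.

3.51

Initial n(HCOOH) = 0.2584 x 0.02798 = 0.007230 mol.
n(NaOH) added = 0.2641 x 0.01010 = 0.002667 mol, converting that many moles of HCOOH to HCOO-.
Remaining n(HCOOH) = 0.004563 mol; n(HCOO-) = 0.002667 mol.
By Henderson-Hasselbalch, pH = pKa + log([A^-]/[HA]) = 3.74 + log(0.002667/0.004563) = 3.74 + (-0.23) = 3.51.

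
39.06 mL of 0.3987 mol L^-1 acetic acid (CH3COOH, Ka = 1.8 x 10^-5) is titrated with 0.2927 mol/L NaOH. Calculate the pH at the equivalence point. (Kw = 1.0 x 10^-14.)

8.99

n(CH3COOH) = 0.3987 x 0.03906 = 0.01557 mol; V(NaOH) at equivalence = 0.01557/0.2927 = 0.05321 L.
At equivalence all the acid is converted to CH3COO-; total volume = 0.03906 + 0.05321 = 0.09227 L, so [CH3COO-] = 0.01557/0.09227 = 0.1688 M.
Kb = Kw/Ka = 1.0e-14 / 1.8 x 10^-5 = 5.56e-10.
[OH^-] = sqrt(Kb x [CH3COO-]) = sqrt(5.56e-10 x 0.1688) = 9.68e-6 M.
pOH = 5.01, so pH = 14.00 - 5.01 = 8.99.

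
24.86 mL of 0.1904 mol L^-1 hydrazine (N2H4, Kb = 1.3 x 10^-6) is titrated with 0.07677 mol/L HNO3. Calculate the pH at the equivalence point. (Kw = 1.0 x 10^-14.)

n(N2H4) = 0.1904 x 0.02486 = 0.004733 mol; V(HNO3) at equivalence = 0.004733/0.07677 = 0.06166 L.
At equivalence the base is fully converted to N2H5+; total volume = 0.08652 L, so [N2H5+] = 0.004733/0.08652 = 0.05471 M.
Ka(N2H5+) = Kw/Kb = 1.0e-14 / 1.3 x 10^-6 = 7.69e-9.
[H^+] = sqrt(Ka x [N2H5+]) = sqrt(7.69e-9 x 0.05471) = 2.05e-5 M.
pH = -log(2.05e-5) = 4.69.

4.69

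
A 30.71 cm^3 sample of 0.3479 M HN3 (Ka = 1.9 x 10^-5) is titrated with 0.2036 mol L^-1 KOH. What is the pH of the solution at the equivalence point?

n(HN3) = 0.3479 x 0.03071 = 0.01068 mol; V(KOH) at equivalence = 0.01068/0.2036 = 0.05248 L.
At equivalence all the acid is converted to N3-; total volume = 0.03071 + 0.05248 = 0.08319 L, so [N3-] = 0.01068/0.08319 = 0.1284 M.
Kb = Kw/Ka = 1.0e-14 / 1.9 x 10^-5 = 5.26e-10.
[OH^-] = sqrt(Kb x [N3-]) = sqrt(5.26e-10 x 0.1284) = 8.22e-6 M.
pOH = 5.09, so pH = 14.00 - 5.09 = 8.91.

8.91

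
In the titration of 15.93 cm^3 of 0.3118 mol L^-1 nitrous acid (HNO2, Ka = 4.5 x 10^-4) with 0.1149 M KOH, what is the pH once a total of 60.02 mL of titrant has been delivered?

n(acid) = 0.3118 x 0.01593 = 0.004967 mol; n(KOH) added = 0.1149 x 0.06002 = 0.006896 mol.
Base is in excess by 0.006896 - 0.004967 = 0.001929 mol in a total volume of 0.07595 L.
[OH^-] = 0.001929/0.07595 = 0.02540 M, so pOH = 1.60 and pH = 14.00 - 1.60 = 12.40.

12.40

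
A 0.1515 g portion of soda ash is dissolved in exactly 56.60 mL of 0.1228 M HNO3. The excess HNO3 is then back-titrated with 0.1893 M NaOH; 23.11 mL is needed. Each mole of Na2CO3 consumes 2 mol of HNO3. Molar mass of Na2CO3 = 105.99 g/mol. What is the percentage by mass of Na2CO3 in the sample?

90.1%

Total n(HNO3) added = 0.1228 x 0.05660 = 0.006950 mol.
n(NaOH) used = 0.1893 x 0.02311 = 0.004375 mol, which equals the excess n(HNO3).
So n(HNO3) consumed by the sample = 0.006950 - 0.004375 = 0.002576 mol.
n(Na2CO3) = 0.002576 / 2 = 0.001288 mol.
mass Na2CO3 = 0.001288 x 105.99 = 0.1365 g, so %Na2CO3 = 0.1365/0.1515 x 100 = 90.1%.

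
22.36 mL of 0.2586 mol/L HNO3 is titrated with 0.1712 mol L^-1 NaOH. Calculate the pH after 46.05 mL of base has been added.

12.49

n(acid) = 0.2586 x 0.02236 = 0.005782 mol; n(NaOH) added = 0.1712 x 0.04605 = 0.007884 mol.
Base is in excess by 0.007884 - 0.005782 = 0.002101 mol in a total volume of 0.06841 L.
[OH^-] = 0.002101/0.06841 = 0.03072 M, so pOH = 1.51 and pH = 14.00 - 1.51 = 12.49.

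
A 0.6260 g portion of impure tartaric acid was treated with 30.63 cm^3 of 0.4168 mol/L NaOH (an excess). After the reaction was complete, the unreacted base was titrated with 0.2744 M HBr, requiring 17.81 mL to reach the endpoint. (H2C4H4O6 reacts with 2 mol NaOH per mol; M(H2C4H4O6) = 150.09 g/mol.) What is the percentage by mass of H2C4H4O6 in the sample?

94.5%

Total n(NaOH) added = 0.4168 x 0.03063 = 0.01277 mol.
n(HBr) used = 0.2744 x 0.01781 = 0.004887 mol, which equals the excess n(NaOH).
So n(NaOH) consumed by the sample = 0.01277 - 0.004887 = 0.007880 mol.
n(H2C4H4O6) = 0.007880 / 2 = 0.003940 mol.
mass H2C4H4O6 = 0.003940 x 150.09 = 0.5913 g, so %H2C4H4O6 = 0.5913/0.6260 x 100 = 94.5%.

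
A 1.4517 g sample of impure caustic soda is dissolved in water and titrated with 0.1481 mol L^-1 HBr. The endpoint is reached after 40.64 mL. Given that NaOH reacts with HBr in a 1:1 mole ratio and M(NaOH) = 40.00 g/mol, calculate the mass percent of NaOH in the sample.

16.6%

n(HBr) = 0.1481 x 0.04064 = 0.006019 mol.
n(NaOH) = 0.006019 / 1 = 0.006019 mol.
mass of NaOH = 0.006019 x 40.00 = 0.2408 g.
% purity = 0.2408 / 1.4517 x 100 = 16.6%.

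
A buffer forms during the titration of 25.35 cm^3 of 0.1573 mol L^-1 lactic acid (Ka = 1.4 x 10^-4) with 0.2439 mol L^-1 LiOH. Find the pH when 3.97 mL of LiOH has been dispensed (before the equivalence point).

Initial n(HC3H5O3) = 0.1573 x 0.02535 = 0.003988 mol.
n(LiOH) added = 0.2439 x 0.003970 = 0.0009683 mol, converting that many moles of HC3H5O3 to C3H5O3-.
Remaining n(HC3H5O3) = 0.003019 mol; n(C3H5O3-) = 0.0009683 mol.
By Henderson-Hasselbalch, pH = pKa + log([A^-]/[HA]) = 3.85 + log(0.0009683/0.003019) = 3.85 + (-0.49) = 3.36.

3.36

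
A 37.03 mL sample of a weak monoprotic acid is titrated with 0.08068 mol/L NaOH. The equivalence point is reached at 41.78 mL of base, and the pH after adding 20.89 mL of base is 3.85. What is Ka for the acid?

1.4 x 10^-4

20.89 mL is half of the equivalence volume, so this is the half-equivalence point where [HA] = [A^-].
At half-equivalence pH = pKa, so pKa = 3.85.
Ka = 10^(-3.85) = 1.4 x 10^-4.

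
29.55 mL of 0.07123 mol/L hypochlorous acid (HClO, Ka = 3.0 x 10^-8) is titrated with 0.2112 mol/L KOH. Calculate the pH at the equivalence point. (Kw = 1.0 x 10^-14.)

10.12

n(HClO) = 0.07123 x 0.02955 = 0.002105 mol; V(KOH) at equivalence = 0.002105/0.2112 = 0.009966 L.
At equivalence all the acid is converted to ClO-; total volume = 0.02955 + 0.009966 = 0.03952 L, so [ClO-] = 0.002105/0.03952 = 0.05327 M.
Kb = Kw/Ka = 1.0e-14 / 3.0 x 10^-8 = 3.33e-7.
[OH^-] = sqrt(Kb x [ClO-]) = sqrt(3.33e-7 x 0.05327) = 0.000133 M.
pOH = 3.88, so pH = 14.00 - 3.88 = 10.12.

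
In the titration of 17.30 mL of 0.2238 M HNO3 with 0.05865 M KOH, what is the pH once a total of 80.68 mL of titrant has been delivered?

11.94

n(acid) = 0.2238 x 0.01730 = 0.003872 mol; n(KOH) added = 0.05865 x 0.08068 = 0.004732 mol.
Base is in excess by 0.004732 - 0.003872 = 0.0008601 mol in a total volume of 0.09798 L.
[OH^-] = 0.0008601/0.09798 = 0.008779 M, so pOH = 2.06 and pH = 14.00 - 2.06 = 11.94.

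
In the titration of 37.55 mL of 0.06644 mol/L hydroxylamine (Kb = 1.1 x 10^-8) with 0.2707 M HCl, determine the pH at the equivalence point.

n(NH2OH) = 0.06644 x 0.03755 = 0.002495 mol; V(HCl) at equivalence = 0.002495/0.2707 = 0.009216 L.
At equivalence the base is fully converted to NH3OH+; total volume = 0.04677 L, so [NH3OH+] = 0.002495/0.04677 = 0.05335 M.
Ka(NH3OH+) = Kw/Kb = 1.0e-14 / 1.1 x 10^-8 = 9.09e-7.
[H^+] = sqrt(Ka x [NH3OH+]) = sqrt(9.09e-7 x 0.05335) = 0.000220 M.
pH = -log(0.000220) = 3.66.

3.66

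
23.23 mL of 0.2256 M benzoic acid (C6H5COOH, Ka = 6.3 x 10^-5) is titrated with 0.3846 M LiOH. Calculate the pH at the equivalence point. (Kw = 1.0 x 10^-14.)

8.68

n(C6H5COOH) = 0.2256 x 0.02323 = 0.005241 mol; V(LiOH) at equivalence = 0.005241/0.3846 = 0.01363 L.
At equivalence all the acid is converted to C6H5COO-; total volume = 0.02323 + 0.01363 = 0.03686 L, so [C6H5COO-] = 0.005241/0.03686 = 0.1422 M.
Kb = Kw/Ka = 1.0e-14 / 6.3 x 10^-5 = 1.59e-10.
[OH^-] = sqrt(Kb x [C6H5COO-]) = sqrt(1.59e-10 x 0.1422) = 4.75e-6 M.
pOH = 5.32, so pH = 14.00 - 5.32 = 8.68.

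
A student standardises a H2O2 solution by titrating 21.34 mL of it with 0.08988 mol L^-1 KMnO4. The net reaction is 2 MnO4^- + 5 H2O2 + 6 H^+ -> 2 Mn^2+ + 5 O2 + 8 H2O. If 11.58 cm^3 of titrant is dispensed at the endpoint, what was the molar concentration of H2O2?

n(KMnO4) = 0.08988 x 0.01158 = 0.001041 mol.
From the balanced equation, 2 mol KMnO4 reacts with 5 mol H2O2, so n(H2O2) = 0.001041 x 5/2 = 0.002602 mol.
[H2O2] = 0.002602 / 0.02134 L = 0.122 M.

0.122 M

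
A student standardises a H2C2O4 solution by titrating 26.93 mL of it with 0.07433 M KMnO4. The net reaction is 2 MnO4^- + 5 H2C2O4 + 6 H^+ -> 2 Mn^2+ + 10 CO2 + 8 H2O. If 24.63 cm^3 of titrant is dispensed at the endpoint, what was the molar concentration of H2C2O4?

0.170 M

n(KMnO4) = 0.07433 x 0.02463 = 0.001831 mol.
From the balanced equation, 2 mol KMnO4 reacts with 5 mol H2C2O4, so n(H2C2O4) = 0.001831 x 5/2 = 0.004577 mol.
[H2C2O4] = 0.004577 / 0.02693 L = 0.170 M.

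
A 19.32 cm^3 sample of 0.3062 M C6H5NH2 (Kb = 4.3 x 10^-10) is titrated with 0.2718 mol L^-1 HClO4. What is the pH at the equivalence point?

2.74

n(C6H5NH2) = 0.3062 x 0.01932 = 0.005916 mol; V(HClO4) at equivalence = 0.005916/0.2718 = 0.02177 L.
At equivalence the base is fully converted to C6H5NH3+; total volume = 0.04109 L, so [C6H5NH3+] = 0.005916/0.04109 = 0.1440 M.
Ka(C6H5NH3+) = Kw/Kb = 1.0e-14 / 4.3 x 10^-10 = 2.33e-5.
[H^+] = sqrt(Ka x [C6H5NH3+]) = sqrt(2.33e-5 x 0.1440) = 0.00183 M.
pH = -log(0.00183) = 2.74.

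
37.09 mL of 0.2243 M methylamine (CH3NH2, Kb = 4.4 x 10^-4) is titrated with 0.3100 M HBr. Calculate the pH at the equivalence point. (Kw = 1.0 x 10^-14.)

5.76

n(CH3NH2) = 0.2243 x 0.03709 = 0.008319 mol; V(HBr) at equivalence = 0.008319/0.3100 = 0.02684 L.
At equivalence the base is fully converted to CH3NH3+; total volume = 0.06393 L, so [CH3NH3+] = 0.008319/0.06393 = 0.1301 M.
Ka(CH3NH3+) = Kw/Kb = 1.0e-14 / 4.4 x 10^-4 = 2.27e-11.
[H^+] = sqrt(Ka x [CH3NH3+]) = sqrt(2.27e-11 x 0.1301) = 1.72e-6 M.
pH = -log(1.72e-6) = 5.76.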